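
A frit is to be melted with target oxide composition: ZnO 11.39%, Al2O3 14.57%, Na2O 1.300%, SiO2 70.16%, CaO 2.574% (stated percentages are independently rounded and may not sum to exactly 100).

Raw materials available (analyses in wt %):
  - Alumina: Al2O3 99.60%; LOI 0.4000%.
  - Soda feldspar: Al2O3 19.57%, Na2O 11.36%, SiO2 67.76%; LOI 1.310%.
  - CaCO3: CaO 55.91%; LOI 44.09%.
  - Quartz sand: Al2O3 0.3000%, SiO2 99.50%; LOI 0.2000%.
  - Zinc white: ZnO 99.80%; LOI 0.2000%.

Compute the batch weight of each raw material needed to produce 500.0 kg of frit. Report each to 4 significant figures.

Working values appear (rounded to four significant digits) in the printout; all arithmetic holds exact precision through every step. A single rounding produces each reported result. All derived quantities, including the five compositions, the yield, net glass mass, LOI, totals, are carried from the batch weights at 500.0 kg of glass in full float precision as given in problem or answer.
Per-oxide target masses for 500.0 kg frit:
  ZnO: 11.39% × 500.0 = 56.95 kg
  Al2O3: 14.57% × 500.0 = 72.85 kg
  Na2O: 1.300% × 500.0 = 6.500 kg
  SiO2: 70.16% × 500.0 = 350.8 kg
  CaO: 2.574% × 500.0 = 12.87 kg
Mass-balance tally per oxide applying the batch weights above, on the stated basis (each sum matches its target mass net of answer rounding effects):
  ZnO: 57.06·0.9980 = 56.95 kg (target 56.95 kg)
  Al2O3: 60.96·0.9960 + 57.22·0.1957 + 313.6·0.003000 = 72.85 kg (target 72.85 kg)
  Na2O: 57.22·0.1136 = 6.500 kg (target 6.500 kg)
  SiO2: 57.22·0.6776 + 313.6·0.9950 = 350.8 kg (target 350.8 kg)
  CaO: 23.02·0.5591 = 12.87 kg (target 12.87 kg)
The glass-mass cross-check: Σ batch − LOI loss = 500.0 kg (targets for the oxides total 500.0 kg; against the stated basis, 500.0 kg — rounding explains the deltas).
Adding the batch up: Σ batch = 511.9 kg; LOI removed, Σ of batch·LOI: 11.88 kg; as yield: glass ÷ batch → 97.68%.

Batch per 500.0 kg frit:
  Alumina: 60.96 kg
  Soda feldspar: 57.22 kg
  CaCO3: 23.02 kg
  Quartz sand: 313.6 kg
  Zinc white: 57.06 kg
Total batch = 511.9 kg; LOI loss = 11.88 kg; yield = 97.68%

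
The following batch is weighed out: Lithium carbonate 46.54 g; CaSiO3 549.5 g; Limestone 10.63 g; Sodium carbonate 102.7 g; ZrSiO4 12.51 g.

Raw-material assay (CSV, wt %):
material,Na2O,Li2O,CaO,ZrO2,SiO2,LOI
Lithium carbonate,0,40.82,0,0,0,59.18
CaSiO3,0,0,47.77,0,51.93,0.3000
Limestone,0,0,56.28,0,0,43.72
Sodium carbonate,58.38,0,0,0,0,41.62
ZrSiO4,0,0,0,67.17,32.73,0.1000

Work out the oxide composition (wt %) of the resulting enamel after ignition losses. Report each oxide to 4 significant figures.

Each numeric step runs at full float precision at every stage; intermediates are displayed (rounded to four significant digits) at each printed step. A single rounding completes every reported value — all derived quantities are carried in full float precision (the totals, yield, LOI, net glass mass, five oxide percentages) using the weight values at 645.3 g of glass as they appear in the problem or answer text.
Delivered oxide masses:
  Na2O: 102.7·0.5838 = 59.96 g
  Li2O: 46.54·0.4082 = 19.00 g
  CaO: 549.5·0.4777 + 10.63·0.5628 = 268.5 g
  ZrO2: 12.51·0.6717 = 8.403 g
  SiO2: 549.5·0.5193 + 12.51·0.3273 = 289.4 g
LOI: 46.54·0.5918 + 549.5·0.003000 + 10.63·0.4372 + 102.7·0.4162 + 12.51·0.001000 = 76.59 g
Net of LOI, the glass mass = 721.9 − 76.59 = 645.3 g (equal to the oxide-mass sum)
wt %: oxide over glass, times 100

Glass mass = 645.3 g (batch 721.9 − LOI 76.59).
Composition: Na2O 9.291%, Li2O 2.944%, CaO 41.61%, ZrO2 1.302%, SiO2 44.86%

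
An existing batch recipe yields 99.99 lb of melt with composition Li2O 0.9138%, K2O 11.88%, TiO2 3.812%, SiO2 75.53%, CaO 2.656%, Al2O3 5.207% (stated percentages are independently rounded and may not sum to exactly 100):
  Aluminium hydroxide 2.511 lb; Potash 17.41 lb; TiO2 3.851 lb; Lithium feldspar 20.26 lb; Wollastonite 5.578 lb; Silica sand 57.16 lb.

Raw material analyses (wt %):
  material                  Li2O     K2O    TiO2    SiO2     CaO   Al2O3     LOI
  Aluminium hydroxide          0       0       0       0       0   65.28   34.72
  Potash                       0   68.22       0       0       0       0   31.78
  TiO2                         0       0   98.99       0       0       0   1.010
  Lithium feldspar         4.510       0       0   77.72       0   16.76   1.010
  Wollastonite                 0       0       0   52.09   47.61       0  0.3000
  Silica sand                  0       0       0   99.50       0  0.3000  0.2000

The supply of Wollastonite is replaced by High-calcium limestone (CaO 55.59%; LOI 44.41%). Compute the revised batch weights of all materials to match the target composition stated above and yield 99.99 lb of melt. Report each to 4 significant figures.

All arithmetic maintains full float precision in all steps — in-progress results appear with 4-significant-figure rounding in the working. A single rounding completes every reported figure — derived quantities (the totals, the yield, glass mass, six oxide percentages, LOI) are recomputed at full precision using the weight values at 99.99 lb of glass exactly as shown in question or answer.
Target oxide masses per 99.99 lb melt:
  Li2O: 0.9138% × 99.99 = 0.9137 lb
  K2O: 11.88% × 99.99 = 11.88 lb
  TiO2: 3.812% × 99.99 = 3.812 lb
  SiO2: 75.53% × 99.99 = 75.52 lb
  CaO: 2.656% × 99.99 = 2.656 lb
  Al2O3: 5.207% × 99.99 = 5.206 lb
Sums-versus-targets review with the batch weights as given, relative to the basis at hand (oxide sums agree with the targets given rounding of the digits):
  Li2O: 20.26·0.04510 = 0.9137 lb (target 0.9137 lb)
  K2O: 17.41·0.6822 = 11.88 lb (target 11.88 lb)
  TiO2: 3.851·0.9899 = 3.812 lb (target 3.812 lb)
  SiO2: 20.26·0.7772 + 60.08·0.9950 = 75.53 lb (target 75.52 lb)
  CaO: 4.777·0.5559 = 2.656 lb (target 2.656 lb)
  Al2O3: 2.498·0.6528 + 20.26·0.1676 + 60.08·0.003000 = 5.207 lb (target 5.206 lb)
Glass-mass bookkeeping: batch Σ − ignition loss = 99.99 lb (summing oxide targets gives 99.99 lb; basis as stated: 99.99 lb — deltas are rounding alone).
Summing the batch: Σ batch = 108.9 lb; ignition loss, Σ(batch × LOI) = 8.885 lb; yield, glass over the total, = 91.84%.

Revised batch per 99.99 lb melt:
  Aluminium hydroxide: 2.498 lb
  Potash: 17.41 lb
  TiO2: 3.851 lb
  Lithium feldspar: 20.26 lb
  High-calcium limestone: 4.777 lb
  Silica sand: 60.08 lb
Total batch = 108.9 lb; LOI loss = 8.885 lb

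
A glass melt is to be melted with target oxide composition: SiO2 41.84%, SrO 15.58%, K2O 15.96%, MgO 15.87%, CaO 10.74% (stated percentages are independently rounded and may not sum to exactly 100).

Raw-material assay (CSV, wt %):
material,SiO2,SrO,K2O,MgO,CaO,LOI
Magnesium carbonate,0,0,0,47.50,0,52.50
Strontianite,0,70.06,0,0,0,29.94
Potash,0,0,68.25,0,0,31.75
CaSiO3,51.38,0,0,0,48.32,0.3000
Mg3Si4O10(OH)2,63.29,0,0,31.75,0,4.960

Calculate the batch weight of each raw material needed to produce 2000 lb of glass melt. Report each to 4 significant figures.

The whole derivation holds exact precision all the way through. The intermediate values are printed (rounded to 4 significant figures) between the steps; every reported value is rounded only once; all derived quantities (the totals, glass mass, the five compositions, the yield, ignition loss) are carried in full precision from the weighed amounts per 2000 lb of glass, exactly as shown in the problem or answer text.
Per-oxide target masses for 2000 lb glass melt:
  SiO2: 41.84% × 2000 = 836.8 lb
  SrO: 15.58% × 2000 = 311.6 lb
  K2O: 15.96% × 2000 = 319.2 lb
  MgO: 15.87% × 2000 = 317.4 lb
  CaO: 10.74% × 2000 = 214.8 lb
Mass-balance tally per oxide with the batch weights as given, versus the basis set out (target by target, the sums agree given rounding of the digits):
  SiO2: 444.5·0.5138 + 961.3·0.6329 = 836.8 lb (target 836.8 lb)
  SrO: 444.8·0.7006 = 311.6 lb (target 311.6 lb)
  K2O: 467.7·0.6825 = 319.2 lb (target 319.2 lb)
  MgO: 25.67·0.4750 + 961.3·0.3175 = 317.4 lb (target 317.4 lb)
  CaO: 444.5·0.4832 = 214.8 lb (target 214.8 lb)
The glass-mass cross-check: Σ batch − LOI loss = 2000 lb (summing oxide targets gives 2000 lb; stated basis 2000 lb — a pure rounding effect).
Total batch = Σ batch = 2344 lb; loss to ignition Σ batch·LOI = 344.2 lb; yield, glass over the total, = 85.32%.

Batch per 2000 lb glass melt:
  Magnesium carbonate: 25.67 lb
  Strontianite: 444.8 lb
  Potash: 467.7 lb
  CaSiO3: 444.5 lb
  Mg3Si4O10(OH)2: 961.3 lb
Total batch = 2344 lb; LOI loss = 344.2 lb; yield = 85.32%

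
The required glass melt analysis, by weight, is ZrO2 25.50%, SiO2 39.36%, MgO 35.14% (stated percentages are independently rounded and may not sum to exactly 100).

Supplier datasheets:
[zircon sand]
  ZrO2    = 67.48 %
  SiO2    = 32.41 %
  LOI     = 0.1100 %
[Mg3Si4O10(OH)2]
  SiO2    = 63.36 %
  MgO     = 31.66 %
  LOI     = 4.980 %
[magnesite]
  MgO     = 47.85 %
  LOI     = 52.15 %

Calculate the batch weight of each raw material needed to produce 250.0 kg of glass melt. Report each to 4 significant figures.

Batch per 250.0 kg glass melt:
  zircon sand: 94.47 kg
  Mg3Si4O10(OH)2: 107.0 kg
  magnesite: 112.8 kg
Total batch = 314.3 kg; LOI loss = 64.26 kg; yield = 79.55%

In-progress results appear, rounded to four significant figures, within the worked lines. The whole derivation runs at full precision all the way through — each reported result is rounded once only; the derived quantities are re-derived in full float precision (the totals, glass mass, the yield, the three compositions, LOI) starting from the weights per 250.0 kg of glass exactly as shown in problem or answer.
Oxide mass targets, per 250.0 kg glass melt:
  ZrO2: 25.50% × 250.0 = 63.75 kg
  SiO2: 39.36% × 250.0 = 98.40 kg
  MgO: 35.14% × 250.0 = 87.85 kg
Sums-versus-targets review per the reported batch figures, at the basis given (delivered sums recover each target exact up to rounding of places):
  ZrO2: 94.47·0.6748 = 63.75 kg (target 63.75 kg)
  SiO2: 94.47·0.3241 + 107.0·0.6336 = 98.41 kg (target 98.40 kg)
  MgO: 107.0·0.3166 + 112.8·0.4785 = 87.85 kg (target 87.85 kg)
Glass-mass closure: batch total minus LOI = 250.0 kg (per-oxide target masses sum to 250.0 kg; stated basis 250.0 kg — a pure rounding effect).
Total batch = Σ batch = 314.3 kg; LOI loss = Σ batch·LOI = 64.26 kg; yield = glass ÷ total batch = 79.55%.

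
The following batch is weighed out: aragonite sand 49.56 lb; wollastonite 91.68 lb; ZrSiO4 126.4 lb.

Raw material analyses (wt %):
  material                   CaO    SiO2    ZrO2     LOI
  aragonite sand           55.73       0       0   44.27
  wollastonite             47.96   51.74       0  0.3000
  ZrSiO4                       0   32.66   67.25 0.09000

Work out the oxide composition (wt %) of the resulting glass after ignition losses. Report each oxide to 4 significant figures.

In-progress results appear rounded to four significant digits across the worked steps — the working math runs at full precision through the solve; exactly one rounding is applied to each reported value. The derived quantities (totals, glass mass, yield, ignition loss, three oxide percentages) are computed in full float precision starting from the weights on 245.3 lb of glass, precisely as stated by the question or the answer.
Oxide-by-oxide delivered mass:
  CaO: 49.56·0.5573 + 91.68·0.4796 = 71.59 lb
  SiO2: 91.68·0.5174 + 126.4·0.3266 = 88.72 lb
  ZrO2: 126.4·0.6725 = 85.00 lb
LOI: 49.56·0.4427 + 91.68·0.003000 + 126.4·9.000e-04 = 22.33 lb
Glass mass = batch − LOI = 267.6 − 22.33 = 245.3 lb (matching Σ of the oxides)
percent share: oxide ÷ glass, ×100

Glass mass = 245.3 lb (batch 267.6 − LOI 22.33).
Composition: CaO 29.18%, SiO2 36.17%, ZrO2 34.65%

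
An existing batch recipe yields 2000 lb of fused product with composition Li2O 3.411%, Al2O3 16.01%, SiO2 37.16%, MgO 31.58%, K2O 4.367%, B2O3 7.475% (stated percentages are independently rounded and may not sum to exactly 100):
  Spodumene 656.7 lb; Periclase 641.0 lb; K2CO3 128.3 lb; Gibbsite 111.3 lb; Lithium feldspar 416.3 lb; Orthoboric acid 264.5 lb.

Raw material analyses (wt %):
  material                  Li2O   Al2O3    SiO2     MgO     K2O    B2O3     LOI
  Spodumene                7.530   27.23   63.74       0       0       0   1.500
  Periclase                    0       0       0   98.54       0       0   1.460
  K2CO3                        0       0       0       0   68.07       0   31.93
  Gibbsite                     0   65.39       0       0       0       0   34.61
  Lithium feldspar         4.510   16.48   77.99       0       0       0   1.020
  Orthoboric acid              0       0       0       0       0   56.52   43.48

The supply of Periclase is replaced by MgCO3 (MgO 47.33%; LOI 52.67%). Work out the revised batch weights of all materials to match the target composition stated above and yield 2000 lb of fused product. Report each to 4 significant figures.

Values along the way are shown (rounded to 4 significant digits) in the printout. The working math runs at full float precision from first step to last; every reported result is rounded once only — derived quantities are computed starting from the weights per 2000 lb of glass at full precision (LOI, totals, the six compositions, glass mass, the yield) precisely as stated by question or answer.
Per-oxide target masses for 2000 lb fused product:
  Li2O: 3.411% × 2000 = 68.22 lb
  Al2O3: 16.01% × 2000 = 320.2 lb
  SiO2: 37.16% × 2000 = 743.2 lb
  MgO: 31.58% × 2000 = 631.6 lb
  K2O: 4.367% × 2000 = 87.34 lb
  B2O3: 7.475% × 2000 = 149.5 lb
Mass-balance tally per oxide on the weights just shown, for the quoted basis mass (oxide sums agree with the targets within answer rounding):
  Li2O: 656.7·0.07530 + 416.3·0.04510 = 68.22 lb (target 68.22 lb)
  Al2O3: 656.7·0.2723 + 111.3·0.6539 + 416.3·0.1648 = 320.2 lb (target 320.2 lb)
  SiO2: 656.7·0.6374 + 416.3·0.7799 = 743.3 lb (target 743.2 lb)
  MgO: 1334·0.4733 = 631.4 lb (target 631.6 lb)
  K2O: 128.3·0.6807 = 87.33 lb (target 87.34 lb)
  B2O3: 264.5·0.5652 = 149.5 lb (target 149.5 lb)
Glass-mass sanity pass: whole batch net of LOI = 2000 lb (oxide target masses add up to 2000 lb; stated basis 2000 lb — differing by rounding only).
Batch total: Σ batch = 2911 lb; loss to ignition Σ batch·LOI = 911.2 lb; as yield: glass ÷ batch → 68.70%.

Revised batch per 2000 lb fused product:
  Spodumene: 656.7 lb
  MgCO3: 1334 lb
  K2CO3: 128.3 lb
  Gibbsite: 111.3 lb
  Lithium feldspar: 416.3 lb
  Orthoboric acid: 264.5 lb
Total batch = 2911 lb; LOI loss = 911.2 lb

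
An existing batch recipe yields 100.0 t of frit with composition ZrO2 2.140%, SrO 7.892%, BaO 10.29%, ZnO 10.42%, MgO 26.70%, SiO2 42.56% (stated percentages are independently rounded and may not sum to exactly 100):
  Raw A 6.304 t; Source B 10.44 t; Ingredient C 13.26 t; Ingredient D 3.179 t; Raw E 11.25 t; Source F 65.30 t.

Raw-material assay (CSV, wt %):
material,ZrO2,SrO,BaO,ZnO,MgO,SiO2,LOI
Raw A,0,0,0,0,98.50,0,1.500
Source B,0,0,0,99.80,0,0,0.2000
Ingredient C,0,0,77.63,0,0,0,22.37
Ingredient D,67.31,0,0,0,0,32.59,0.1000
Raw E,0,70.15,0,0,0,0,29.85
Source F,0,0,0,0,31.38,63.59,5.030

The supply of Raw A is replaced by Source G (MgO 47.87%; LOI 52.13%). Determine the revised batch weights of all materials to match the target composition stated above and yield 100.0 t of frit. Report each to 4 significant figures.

Revised batch per 100.0 t frit:
  Source G: 12.97 t
  Source B: 10.44 t
  Ingredient C: 13.26 t
  Ingredient D: 3.179 t
  Raw E: 11.25 t
  Source F: 65.30 t
Total batch = 116.4 t; LOI loss = 16.39 t

Every computation holds exact precision all the way through. Values along the way are shown, with 4-significant-digit rounding, on the page. Every reported value undergoes a single rounding; derived quantities are recomputed at full precision (net glass mass, ignition loss, six oxide percentages, totals, yield) from the weighed amounts at 100.0 t of glass exactly as printed in the question or the answer.
The oxide mass targets at 100.0 t frit:
  ZrO2: 2.140% × 100.0 = 2.140 t
  SrO: 7.892% × 100.0 = 7.892 t
  BaO: 10.29% × 100.0 = 10.29 t
  ZnO: 10.42% × 100.0 = 10.42 t
  MgO: 26.70% × 100.0 = 26.70 t
  SiO2: 42.56% × 100.0 = 42.56 t
A balance pass over the oxides, per the reported batch figures, at the basis given (each sum matches its target mass modulo rounding of the values):
  ZrO2: 3.179·0.6731 = 2.140 t (target 2.140 t)
  SrO: 11.25·0.7015 = 7.892 t (target 7.892 t)
  BaO: 13.26·0.7763 = 10.29 t (target 10.29 t)
  ZnO: 10.44·0.9980 = 10.42 t (target 10.42 t)
  MgO: 12.97·0.4787 + 65.30·0.3138 = 26.70 t (target 26.70 t)
  SiO2: 3.179·0.3259 + 65.30·0.6359 = 42.56 t (target 42.56 t)
Auditing the glass mass value: the batch minus its LOI: 100.0 t (the targets, summed, come to 100.0 t; basis as stated: 100.0 t — gaps are rounding artifacts).
Summing the batch: Σ batch = 116.4 t; Σ batch·LOI gives LOI loss = 16.39 t; yield: glass divided by total = 85.92%.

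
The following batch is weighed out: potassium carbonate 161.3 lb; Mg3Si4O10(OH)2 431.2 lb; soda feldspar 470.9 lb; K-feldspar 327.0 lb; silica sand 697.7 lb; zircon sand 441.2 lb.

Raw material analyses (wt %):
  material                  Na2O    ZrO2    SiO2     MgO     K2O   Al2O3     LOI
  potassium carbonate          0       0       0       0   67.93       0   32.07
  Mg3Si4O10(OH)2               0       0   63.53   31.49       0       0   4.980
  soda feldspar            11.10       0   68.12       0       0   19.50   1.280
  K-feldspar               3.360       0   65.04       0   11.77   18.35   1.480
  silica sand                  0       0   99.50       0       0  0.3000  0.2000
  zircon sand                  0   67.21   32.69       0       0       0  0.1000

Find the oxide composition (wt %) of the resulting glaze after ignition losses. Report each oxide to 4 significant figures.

Rounding to 4 significant digits extends to every working value as printed. Every computation maintains exact precision end to end — every reported value is rounded only once. The derived quantities, which include the six compositions, the totals, net glass mass, yield, LOI, are carried at full precision, as set out in the problem or answer text, from the batch weights per 2443 lb of glass.
Oxide masses out of the charge:
  Na2O: 470.9·0.1110 + 327.0·0.03360 = 63.26 lb
  ZrO2: 441.2·0.6721 = 296.5 lb
  SiO2: 431.2·0.6353 + 470.9·0.6812 + 327.0·0.6504 + 697.7·0.9950 + 441.2·0.3269 = 1646 lb
  MgO: 431.2·0.3149 = 135.8 lb
  K2O: 161.3·0.6793 + 327.0·0.1177 = 148.1 lb
  Al2O3: 470.9·0.1950 + 327.0·0.1835 + 697.7·0.003000 = 153.9 lb
LOI: 161.3·0.3207 + 431.2·0.04980 + 470.9·0.01280 + 327.0·0.01480 + 697.7·0.002000 + 441.2·0.001000 = 85.91 lb
The glass mass, total less LOI, = 2529 − 85.91 = 2443 lb (matching Σ of the oxides)
each wt % is 100 × oxide ÷ glass

Glass mass = 2443 lb (batch 2529 − LOI 85.91).
Composition: Na2O 2.589%, ZrO2 12.14%, SiO2 67.36%, MgO 5.557%, K2O 6.060%, Al2O3 6.300%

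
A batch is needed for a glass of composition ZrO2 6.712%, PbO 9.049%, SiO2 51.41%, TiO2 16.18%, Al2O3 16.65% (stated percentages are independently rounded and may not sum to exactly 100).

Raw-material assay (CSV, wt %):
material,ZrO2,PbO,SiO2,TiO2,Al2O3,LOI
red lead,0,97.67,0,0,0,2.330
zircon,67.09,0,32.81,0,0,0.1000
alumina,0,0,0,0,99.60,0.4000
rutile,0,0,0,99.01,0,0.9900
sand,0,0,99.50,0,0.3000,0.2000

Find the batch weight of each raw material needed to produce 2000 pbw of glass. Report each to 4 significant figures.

In-progress results are displayed, rounded to four significant figures, across the worked steps — exact precision is maintained in all steps. Exactly one rounding goes into every reported number. Derived quantities, which include LOI, net glass mass, totals, five oxide percentages, yield, are carried in full float precision, as quoted within question or answer, from the batch weights per 2000 pbw of glass.
Per-oxide target masses for 2000 pbw glass:
  ZrO2: 6.712% × 2000 = 134.2 pbw
  PbO: 9.049% × 2000 = 181.0 pbw
  SiO2: 51.41% × 2000 = 1028 pbw
  TiO2: 16.18% × 2000 = 323.6 pbw
  Al2O3: 16.65% × 2000 = 333.0 pbw
A balance pass over the oxides, given the weights on record, on the stated basis (every target is met by its sum within answer rounding):
  ZrO2: 200.1·0.6709 = 134.2 pbw (target 134.2 pbw)
  PbO: 185.3·0.9767 = 181.0 pbw (target 181.0 pbw)
  SiO2: 200.1·0.3281 + 967.4·0.9950 = 1028 pbw (target 1028 pbw)
  TiO2: 326.8·0.9901 = 323.6 pbw (target 323.6 pbw)
  Al2O3: 331.4·0.9960 + 967.4·0.003000 = 333.0 pbw (target 333.0 pbw)
Glass-mass closure: batch total minus LOI = 2000 pbw (per-oxide target masses sum to 2000 pbw; basis as stated: 2000 pbw — any gap is answer rounding).
Summing the batch: Σ batch = 2011 pbw; loss to ignition Σ batch·LOI = 11.01 pbw; as yield: glass ÷ batch → 99.45%.

Batch per 2000 pbw glass:
  red lead: 185.3 pbw
  zircon: 200.1 pbw
  alumina: 331.4 pbw
  rutile: 326.8 pbw
  sand: 967.4 pbw
Total batch = 2011 pbw; LOI loss = 11.01 pbw; yield = 99.45%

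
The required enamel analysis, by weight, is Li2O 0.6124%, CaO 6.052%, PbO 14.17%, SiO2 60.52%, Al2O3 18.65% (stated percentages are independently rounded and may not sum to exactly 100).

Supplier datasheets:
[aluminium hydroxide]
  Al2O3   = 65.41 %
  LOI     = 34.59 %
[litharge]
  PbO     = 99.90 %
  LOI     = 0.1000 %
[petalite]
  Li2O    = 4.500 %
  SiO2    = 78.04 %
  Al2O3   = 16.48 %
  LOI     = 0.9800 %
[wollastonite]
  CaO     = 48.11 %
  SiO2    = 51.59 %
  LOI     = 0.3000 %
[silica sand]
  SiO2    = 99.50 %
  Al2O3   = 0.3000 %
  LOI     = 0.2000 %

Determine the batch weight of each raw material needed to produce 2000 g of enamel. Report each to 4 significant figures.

All internal work runs at exact precision at each step; intermediates are printed with 4-significant-digit rounding when written out. A single rounding finalizes every reported figure — the derived quantities are re-derived in exact precision (the totals, the five compositions, the yield, net glass mass, LOI) starting from the weights at 2000 g of glass, exactly as printed in the question or the answer.
Oxide-by-oxide targets in 2000 g enamel:
  Li2O: 0.6124% × 2000 = 12.25 g
  CaO: 6.052% × 2000 = 121.0 g
  PbO: 14.17% × 2000 = 283.4 g
  SiO2: 60.52% × 2000 = 1210 g
  Al2O3: 18.65% × 2000 = 373.0 g
Sums-versus-targets review with the batch weights as given, at the basis given (sum by sum, the targets are met once rounding is allowed for):
  Li2O: 272.2·0.04500 = 12.25 g (target 12.25 g)
  CaO: 251.6·0.4811 = 121.0 g (target 121.0 g)
  PbO: 283.7·0.9990 = 283.4 g (target 283.4 g)
  SiO2: 272.2·0.7804 + 251.6·0.5159 + 872.6·0.9950 = 1210 g (target 1210 g)
  Al2O3: 497.7·0.6541 + 272.2·0.1648 + 872.6·0.003000 = 373.0 g (target 373.0 g)
Glass mass check: Σ batch − LOI loss = 2000 g (summing oxide targets gives 2000 g; against the stated basis, 2000 g — a pure rounding effect).
Batch grand total — Σ batch = 2178 g; the LOI term Σ batch·LOI equals 177.6 g; as yield: glass ÷ batch → 91.84%.

Batch per 2000 g enamel:
  aluminium hydroxide: 497.7 g
  litharge: 283.7 g
  petalite: 272.2 g
  wollastonite: 251.6 g
  silica sand: 872.6 g
Total batch = 2178 g; LOI loss = 177.6 g; yield = 91.84%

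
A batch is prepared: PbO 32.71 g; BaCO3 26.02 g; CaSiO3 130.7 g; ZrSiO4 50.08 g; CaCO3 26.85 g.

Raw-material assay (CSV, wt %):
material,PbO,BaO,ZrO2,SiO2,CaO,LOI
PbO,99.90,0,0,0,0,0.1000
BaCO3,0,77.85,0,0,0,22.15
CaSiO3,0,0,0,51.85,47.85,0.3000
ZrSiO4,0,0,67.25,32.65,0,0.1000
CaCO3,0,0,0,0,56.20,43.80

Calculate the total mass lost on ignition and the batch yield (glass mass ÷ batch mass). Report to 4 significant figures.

LOI loss = 18.00 g; glass = 248.4 g; yield = 93.24%

Intermediates appear, rounded to four significant digits, in the working — all arithmetic carries exact precision through the solve. Every reported number undergoes a single rounding — the derived quantities, including yield, the five compositions, glass mass, the totals, LOI, are rebuilt starting from the weights for 248.4 g of glass in exact precision, precisely as stated by question or answer.
Loss on ignition, line by line:
  PbO: 32.71 × 0.001000 = 0.03271 g
  BaCO3: 26.02 × 0.2215 = 5.763 g
  CaSiO3: 130.7 × 0.003000 = 0.3921 g
  ZrSiO4: 50.08 × 0.001000 = 0.05008 g
  CaCO3: 26.85 × 0.4380 = 11.76 g
Total LOI = 18.00 g
Glass = batch − LOI = 266.4 − 18.00 = 248.4 g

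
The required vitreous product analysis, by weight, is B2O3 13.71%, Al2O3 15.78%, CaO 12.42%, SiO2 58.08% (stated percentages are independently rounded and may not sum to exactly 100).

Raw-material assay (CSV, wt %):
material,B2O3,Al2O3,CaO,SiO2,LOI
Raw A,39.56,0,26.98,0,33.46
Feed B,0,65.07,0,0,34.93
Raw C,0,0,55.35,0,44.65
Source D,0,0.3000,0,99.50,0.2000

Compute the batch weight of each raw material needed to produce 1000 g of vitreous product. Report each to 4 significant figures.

Batch per 1000 g vitreous product:
  Raw A: 346.6 g
  Feed B: 239.8 g
  Raw C: 55.46 g
  Source D: 583.7 g
Total batch = 1226 g; LOI loss = 225.7 g; yield = 81.59%

Full precision is carried in every operation — working values are displayed rounded to four significant figures between the steps; each reported result is rounded only once. Derived quantities are re-derived in full precision (net glass mass, totals, ignition loss, yield, the four compositions) from the batch weights on 1000 g of glass precisely as stated by problem or answer.
Oxide-by-oxide targets in 1000 g vitreous product:
  B2O3: 13.71% × 1000 = 137.1 g
  Al2O3: 15.78% × 1000 = 157.8 g
  CaO: 12.42% × 1000 = 124.2 g
  SiO2: 58.08% × 1000 = 580.8 g
Verifying the oxide balance with the batch weights as given, relative to the basis at hand (sums match the target masses inside rounding margins):
  B2O3: 346.6·0.3956 = 137.1 g (target 137.1 g)
  Al2O3: 239.8·0.6507 + 583.7·0.003000 = 157.8 g (target 157.8 g)
  CaO: 346.6·0.2698 + 55.46·0.5535 = 124.2 g (target 124.2 g)
  SiO2: 583.7·0.9950 = 580.8 g (target 580.8 g)
Glass-mass bookkeeping: whole batch net of LOI = 999.9 g (per-oxide target masses sum to 999.9 g; stated basis 1000 g — deltas are rounding alone).
Whole-batch sum: Σ batch = 1226 g; LOI loss = Σ batch·LOI = 225.7 g; yield = glass ÷ total batch = 81.59%.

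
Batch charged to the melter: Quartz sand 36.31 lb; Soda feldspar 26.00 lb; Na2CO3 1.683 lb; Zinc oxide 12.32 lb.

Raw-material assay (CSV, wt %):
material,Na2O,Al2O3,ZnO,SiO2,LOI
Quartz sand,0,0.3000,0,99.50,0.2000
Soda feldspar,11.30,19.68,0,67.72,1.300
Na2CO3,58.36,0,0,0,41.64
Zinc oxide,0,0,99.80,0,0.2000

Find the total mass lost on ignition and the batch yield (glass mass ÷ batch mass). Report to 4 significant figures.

LOI loss = 1.136 lb; glass = 75.18 lb; yield = 98.51%

Working values appear rounded to four significant figures. The whole derivation holds full float precision in every operation; every reported result is rounded a single time — the derived quantities, which include the yield, totals, LOI, glass mass, four oxide percentages, are re-derived at full precision, exactly as shown in the question or the answer, using the weight values for 75.18 lb of glass.
Material-by-material LOI:
  Quartz sand: 36.31 × 0.002000 = 0.07262 lb
  Soda feldspar: 26.00 × 0.01300 = 0.3380 lb
  Na2CO3: 1.683 × 0.4164 = 0.7008 lb
  Zinc oxide: 12.32 × 0.002000 = 0.02464 lb
Total LOI = 1.136 lb
Glass = batch − LOI = 76.31 − 1.136 = 75.18 lb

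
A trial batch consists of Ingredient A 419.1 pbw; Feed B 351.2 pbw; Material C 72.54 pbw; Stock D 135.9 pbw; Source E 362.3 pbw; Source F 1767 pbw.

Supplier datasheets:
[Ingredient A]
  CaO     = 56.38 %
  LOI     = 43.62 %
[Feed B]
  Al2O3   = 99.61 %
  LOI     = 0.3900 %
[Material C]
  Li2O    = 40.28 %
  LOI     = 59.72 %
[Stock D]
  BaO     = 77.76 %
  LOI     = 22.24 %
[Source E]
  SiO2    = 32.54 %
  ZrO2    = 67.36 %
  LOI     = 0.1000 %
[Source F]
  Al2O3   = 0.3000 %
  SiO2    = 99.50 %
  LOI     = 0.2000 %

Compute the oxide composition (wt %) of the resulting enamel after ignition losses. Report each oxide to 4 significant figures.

The intermediate values are shown (rounded to 4 significant digits) within the worked lines. Full precision is carried throughout. Each reported number receives exactly one rounding. The derived quantities (yield, net glass mass, totals, the six compositions, LOI) are re-derived at full float precision starting from the weights at 2846 pbw of glass precisely as stated by the question or the answer.
Delivered oxide masses:
  Al2O3: 351.2·0.9961 + 1767·0.003000 = 355.1 pbw
  SiO2: 362.3·0.3254 + 1767·0.9950 = 1876 pbw
  Li2O: 72.54·0.4028 = 29.22 pbw
  BaO: 135.9·0.7776 = 105.7 pbw
  CaO: 419.1·0.5638 = 236.3 pbw
  ZrO2: 362.3·0.6736 = 244.0 pbw
LOI: 419.1·0.4362 + 351.2·0.003900 + 72.54·0.5972 + 135.9·0.2224 + 362.3·0.001000 + 1767·0.002000 = 261.6 pbw
Net of LOI, the glass mass = 3108 − 261.6 = 2846 pbw (matching Σ of the oxides)
wt %: oxide over glass, times 100

Glass mass = 2846 pbw (batch 3108 − LOI 261.6).
Composition: Al2O3 12.48%, SiO2 65.91%, Li2O 1.027%, BaO 3.713%, CaO 8.301%, ZrO2 8.574%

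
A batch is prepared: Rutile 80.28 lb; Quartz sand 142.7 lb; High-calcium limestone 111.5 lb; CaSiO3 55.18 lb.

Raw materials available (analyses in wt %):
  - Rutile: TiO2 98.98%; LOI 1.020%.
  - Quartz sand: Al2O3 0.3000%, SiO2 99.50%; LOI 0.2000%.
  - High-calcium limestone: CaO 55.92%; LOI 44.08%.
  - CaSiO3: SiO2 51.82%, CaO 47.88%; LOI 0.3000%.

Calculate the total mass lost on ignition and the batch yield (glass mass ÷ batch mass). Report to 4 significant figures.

All internal work carries exact precision at each step. In-progress results are printed, with 4-significant-digit rounding, as written; each reported value is rounded a single time; derived quantities are carried in full precision (net glass mass, LOI, yield, totals, the four compositions) using the weight values at 339.2 lb of glass exactly as shown in either problem or answer.
LOI of each material in turn:
  Rutile: 80.28 × 0.01020 = 0.8189 lb
  Quartz sand: 142.7 × 0.002000 = 0.2854 lb
  High-calcium limestone: 111.5 × 0.4408 = 49.15 lb
  CaSiO3: 55.18 × 0.003000 = 0.1655 lb
Total LOI = 50.42 lb
Glass = batch − LOI = 389.7 − 50.42 = 339.2 lb

LOI loss = 50.42 lb; glass = 339.2 lb; yield = 87.06%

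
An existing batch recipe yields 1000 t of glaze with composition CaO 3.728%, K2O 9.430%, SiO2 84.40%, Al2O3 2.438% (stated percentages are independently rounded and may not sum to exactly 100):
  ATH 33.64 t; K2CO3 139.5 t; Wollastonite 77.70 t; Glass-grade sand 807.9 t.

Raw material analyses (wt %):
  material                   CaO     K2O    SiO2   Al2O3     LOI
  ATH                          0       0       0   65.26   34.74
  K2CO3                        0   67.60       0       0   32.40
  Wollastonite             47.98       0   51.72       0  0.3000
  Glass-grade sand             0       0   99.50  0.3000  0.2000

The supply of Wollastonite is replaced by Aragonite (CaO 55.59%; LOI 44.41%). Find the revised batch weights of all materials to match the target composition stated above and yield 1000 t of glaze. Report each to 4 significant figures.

Revised batch per 1000 t glaze:
  ATH: 33.46 t
  K2CO3: 139.5 t
  Aragonite: 67.06 t
  Glass-grade sand: 848.2 t
Total batch = 1088 t; LOI loss = 88.30 t

Intermediates appear (rounded to four significant figures) between the steps — all internal work carries exact precision end to end — each reported number carries a single rounding — all derived quantities are rebuilt from the batch weights on 1000 t of glass at full precision (the totals, yield, glass mass, four oxide percentages, ignition loss) as set out in the question or the answer.
Oxide-by-oxide targets in 1000 t glaze:
  CaO: 3.728% × 1000 = 37.28 t
  K2O: 9.430% × 1000 = 94.30 t
  SiO2: 84.40% × 1000 = 844.0 t
  Al2O3: 2.438% × 1000 = 24.38 t
Mass-balance tally per oxide given the weights on record, on the stated basis (delivered sums recover each target modulo rounding of the values):
  CaO: 67.06·0.5559 = 37.28 t (target 37.28 t)
  K2O: 139.5·0.6760 = 94.30 t (target 94.30 t)
  SiO2: 848.2·0.9950 = 844.0 t (target 844.0 t)
  Al2O3: 33.46·0.6526 + 848.2·0.003000 = 24.38 t (target 24.38 t)
Glass-mass sanity pass: whole batch net of LOI = 999.9 t (per-oxide target masses sum to 1000 t; stated basis 1000 t — differing by rounding only).
Summing the batch: Σ batch = 1088 t; ignition loss, Σ(batch × LOI) = 88.30 t; the yield ratio, glass ÷ batch: 91.89%.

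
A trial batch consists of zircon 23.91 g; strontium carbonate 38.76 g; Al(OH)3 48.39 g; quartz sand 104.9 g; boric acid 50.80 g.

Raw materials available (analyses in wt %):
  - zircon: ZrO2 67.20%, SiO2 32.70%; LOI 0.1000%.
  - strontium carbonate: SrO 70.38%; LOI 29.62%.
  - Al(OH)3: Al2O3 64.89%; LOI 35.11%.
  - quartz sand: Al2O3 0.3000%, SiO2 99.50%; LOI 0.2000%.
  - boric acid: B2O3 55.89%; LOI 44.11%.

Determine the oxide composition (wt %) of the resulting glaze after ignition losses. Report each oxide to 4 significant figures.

Exact precision is carried through the solve. Intermediates appear rounded to four significant figures at each printed step. Each reported figure receives exactly one rounding — the derived quantities (glass mass, the yield, totals, five oxide percentages, ignition loss) are computed from the weighed amounts on 215.6 g of glass in exact precision as given in the problem or the answer.
Oxide-by-oxide delivered mass:
  Al2O3: 48.39·0.6489 + 104.9·0.003000 = 31.71 g
  ZrO2: 23.91·0.6720 = 16.07 g
  B2O3: 50.80·0.5589 = 28.39 g
  SrO: 38.76·0.7038 = 27.28 g
  SiO2: 23.91·0.3270 + 104.9·0.9950 = 112.2 g
LOI: 23.91·0.001000 + 38.76·0.2962 + 48.39·0.3511 + 104.9·0.002000 + 50.80·0.4411 = 51.11 g
Net of LOI, the glass mass = 266.8 − 51.11 = 215.6 g (the oxide masses sum to this)
oxide / glass × 100 gives the wt %

Glass mass = 215.6 g (batch 266.8 − LOI 51.11).
Composition: Al2O3 14.71%, ZrO2 7.451%, B2O3 13.17%, SrO 12.65%, SiO2 52.03%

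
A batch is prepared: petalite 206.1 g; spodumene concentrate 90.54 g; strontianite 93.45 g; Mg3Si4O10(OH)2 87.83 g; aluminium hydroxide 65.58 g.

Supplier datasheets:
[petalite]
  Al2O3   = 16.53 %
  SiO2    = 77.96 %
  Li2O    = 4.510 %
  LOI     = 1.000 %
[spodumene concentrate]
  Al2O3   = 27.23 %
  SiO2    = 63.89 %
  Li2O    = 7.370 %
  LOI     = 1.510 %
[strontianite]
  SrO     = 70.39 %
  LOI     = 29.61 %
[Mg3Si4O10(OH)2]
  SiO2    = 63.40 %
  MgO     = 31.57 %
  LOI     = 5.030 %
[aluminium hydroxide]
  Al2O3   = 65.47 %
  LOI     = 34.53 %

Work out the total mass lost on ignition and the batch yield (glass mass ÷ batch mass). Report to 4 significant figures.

The intermediate values appear rounded to 4 significant digits across the worked steps; the working math holds full precision through every step; each reported result takes just one rounding. Derived quantities, including glass mass, LOI, yield, totals, five oxide percentages, are carried from the batch weights for 485.3 g of glass at full float precision exactly as printed in either problem or answer.
Material-by-material LOI:
  petalite: 206.1 × 0.01000 = 2.061 g
  spodumene concentrate: 90.54 × 0.01510 = 1.367 g
  strontianite: 93.45 × 0.2961 = 27.67 g
  Mg3Si4O10(OH)2: 87.83 × 0.05030 = 4.418 g
  aluminium hydroxide: 65.58 × 0.3453 = 22.64 g
Total LOI = 58.16 g
Glass = batch − LOI = 543.5 − 58.16 = 485.3 g

LOI loss = 58.16 g; glass = 485.3 g; yield = 89.30%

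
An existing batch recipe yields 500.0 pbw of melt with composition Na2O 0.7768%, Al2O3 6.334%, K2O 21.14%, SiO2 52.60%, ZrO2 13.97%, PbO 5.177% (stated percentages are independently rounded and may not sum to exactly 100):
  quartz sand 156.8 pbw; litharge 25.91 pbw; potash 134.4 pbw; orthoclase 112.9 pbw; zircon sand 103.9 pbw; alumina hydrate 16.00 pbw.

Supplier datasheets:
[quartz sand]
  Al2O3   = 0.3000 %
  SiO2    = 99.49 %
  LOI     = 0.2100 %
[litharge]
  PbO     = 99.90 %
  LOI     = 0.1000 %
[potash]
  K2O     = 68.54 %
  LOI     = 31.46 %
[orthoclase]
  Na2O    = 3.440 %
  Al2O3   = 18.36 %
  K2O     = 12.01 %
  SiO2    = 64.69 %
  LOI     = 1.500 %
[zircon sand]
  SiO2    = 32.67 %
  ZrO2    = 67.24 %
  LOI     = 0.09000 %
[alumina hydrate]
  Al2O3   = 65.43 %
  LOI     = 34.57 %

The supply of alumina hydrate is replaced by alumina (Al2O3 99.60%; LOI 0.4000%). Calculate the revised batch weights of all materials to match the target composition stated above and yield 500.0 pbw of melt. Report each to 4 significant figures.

The whole derivation carries full precision through every step. In-progress results are shown rounded off to 4 significant digits across the worked steps — each reported number is rounded only once. The derived quantities, including totals, six oxide percentages, LOI, yield, net glass mass, are computed starting from the weights per 500.0 pbw of glass at exact precision exactly as printed in question or answer.
The oxide mass targets at 500.0 pbw melt:
  Na2O: 0.7768% × 500.0 = 3.884 pbw
  Al2O3: 6.334% × 500.0 = 31.67 pbw
  K2O: 21.14% × 500.0 = 105.7 pbw
  SiO2: 52.60% × 500.0 = 263.0 pbw
  ZrO2: 13.97% × 500.0 = 69.85 pbw
  PbO: 5.177% × 500.0 = 25.88 pbw
Per-oxide balance check per the reported batch figures, for the quoted basis mass (each sum matches its target mass net of answer rounding effects):
  Na2O: 112.9·0.03440 = 3.884 pbw (target 3.884 pbw)
  Al2O3: 156.8·0.003000 + 112.9·0.1836 + 10.51·0.9960 = 31.67 pbw (target 31.67 pbw)
  K2O: 134.4·0.6854 + 112.9·0.1201 = 105.7 pbw (target 105.7 pbw)
  SiO2: 156.8·0.9949 + 112.9·0.6469 + 103.9·0.3267 = 263.0 pbw (target 263.0 pbw)
  ZrO2: 103.9·0.6724 = 69.86 pbw (target 69.85 pbw)
  PbO: 25.91·0.9990 = 25.88 pbw (target 25.88 pbw)
Glass mass check: Σ batch − LOI loss = 500.0 pbw (targets for the oxides total 500.0 pbw; stated basis 500.0 pbw — a pure rounding effect).
Batch grand total — Σ batch = 544.4 pbw; LOI loss = Σ batch·LOI = 44.47 pbw; yield: glass divided by total = 91.83%.

Revised batch per 500.0 pbw melt:
  quartz sand: 156.8 pbw
  litharge: 25.91 pbw
  potash: 134.4 pbw
  orthoclase: 112.9 pbw
  zircon sand: 103.9 pbw
  alumina: 10.51 pbw
Total batch = 544.4 pbw; LOI loss = 44.47 pbw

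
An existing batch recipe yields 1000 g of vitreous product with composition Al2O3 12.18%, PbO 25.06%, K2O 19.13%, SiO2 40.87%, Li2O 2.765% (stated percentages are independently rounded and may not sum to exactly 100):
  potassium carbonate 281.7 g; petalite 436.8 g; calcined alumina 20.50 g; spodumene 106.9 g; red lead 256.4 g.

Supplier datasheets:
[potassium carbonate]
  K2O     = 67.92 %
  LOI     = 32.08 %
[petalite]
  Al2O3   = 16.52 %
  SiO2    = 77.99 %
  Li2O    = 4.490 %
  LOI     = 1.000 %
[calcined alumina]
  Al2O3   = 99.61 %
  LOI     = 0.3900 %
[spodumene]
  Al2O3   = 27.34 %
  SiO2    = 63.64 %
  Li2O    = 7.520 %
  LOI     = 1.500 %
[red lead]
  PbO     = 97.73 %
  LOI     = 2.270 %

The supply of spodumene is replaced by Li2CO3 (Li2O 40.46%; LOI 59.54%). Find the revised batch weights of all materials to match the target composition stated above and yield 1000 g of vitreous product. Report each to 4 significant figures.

Revised batch per 1000 g vitreous product:
  potassium carbonate: 281.7 g
  petalite: 524.0 g
  calcined alumina: 35.37 g
  Li2CO3: 10.18 g
  red lead: 256.4 g
Total batch = 1108 g; LOI loss = 107.6 g

Every computation carries exact precision at each step. Mid-chain values appear with 4-significant-figure rounding between the steps; every reported number undergoes a single rounding — all derived quantities are re-derived at full precision (yield, LOI, totals, five oxide percentages, net glass mass) using the weight values on 1000 g of glass, exactly as shown in the question or the answer.
The oxide mass targets at 1000 g vitreous product:
  Al2O3: 12.18% × 1000 = 121.8 g
  PbO: 25.06% × 1000 = 250.6 g
  K2O: 19.13% × 1000 = 191.3 g
  SiO2: 40.87% × 1000 = 408.7 g
  Li2O: 2.765% × 1000 = 27.65 g
Oxide-by-oxide audit working from each reported weight, per the basis as stated (delivered sums recover each target given rounding of the digits):
  Al2O3: 524.0·0.1652 + 35.37·0.9961 = 121.8 g (target 121.8 g)
  PbO: 256.4·0.9773 = 250.6 g (target 250.6 g)
  K2O: 281.7·0.6792 = 191.3 g (target 191.3 g)
  SiO2: 524.0·0.7799 = 408.7 g (target 408.7 g)
  Li2O: 524.0·0.04490 + 10.18·0.4046 = 27.65 g (target 27.65 g)
Glass-mass bookkeeping: total batch − LOI = 1000 g (the targets, summed, come to 1000 g; with the basis standing at 1000 g — rounding explains the deltas).
Batch total: Σ batch = 1108 g; the LOI term Σ batch·LOI equals 107.6 g; yield = glass ÷ total batch = 90.28%.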